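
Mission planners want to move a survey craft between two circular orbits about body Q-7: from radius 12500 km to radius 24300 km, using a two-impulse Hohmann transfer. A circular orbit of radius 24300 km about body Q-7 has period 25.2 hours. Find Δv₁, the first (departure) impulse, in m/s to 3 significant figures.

From Kepler's third law T² = 4π²r³/μ at r = 24300 km, T = 25.2 hours = 25.2 × 3600 s = 90720 s: μ = 4π²r³/T² = 68829.2 km³/s².
Semi-major axis of the transfer orbit: a_t = (12500 + 24300)/2 = 18400 km.
Circular speed at r = 12500 km: v_c = √(μ/r) = 2.3466 km/s.
Transfer-orbit speed at the same r (vis-viva, a = a_t): v_t = √[μ(2/r − 1/a_t)] = 2.6967 km/s.
Δv₁ = |v_t − v_c| = |2.6967 − 2.3466| = 0.3501 km/s.

Δv₁ = 350 m/s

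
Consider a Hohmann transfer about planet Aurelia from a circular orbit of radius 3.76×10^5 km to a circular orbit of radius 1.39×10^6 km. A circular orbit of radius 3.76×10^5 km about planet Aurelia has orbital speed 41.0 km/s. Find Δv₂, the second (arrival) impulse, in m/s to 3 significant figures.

Δv₂ = 7410 m/s

From the circular-orbit relation v² = μ/r at r = 3.76×10^5 km: μ = v²r = (41.0)² × 3.76×10^5 = 6.32056×10^8 km³/s².
Semi-major axis of the transfer orbit: a_t = (3.760×10^5 + 1.390×10^6)/2 = 8.830×10^5 km.
On the circular orbit at r = 1.390×10^6 km, v_c = √(μ/r) = 21.324 km/s.
Transfer-orbit speed at the same r (vis-viva, a = a_t): v_t = √[μ(2/r − 1/a_t)] = 13.915 km/s.
Δv₂ = |v_t − v_c| = |13.915 − 21.324| = 7.409 km/s.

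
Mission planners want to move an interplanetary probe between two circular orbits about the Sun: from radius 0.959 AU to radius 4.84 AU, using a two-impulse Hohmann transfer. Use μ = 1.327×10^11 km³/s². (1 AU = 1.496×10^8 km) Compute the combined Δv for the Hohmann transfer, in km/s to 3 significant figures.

In km: r₁ = 0.959 × 1.496×10^8 = 1.434664×10^8 km; r₂ = 4.84 × 1.496×10^8 = 7.24064×10^8 km.
Transfer-ellipse semi-major axis a_t = (r₁ + r₂)/2 = (1.434664×10^8 + 7.24064×10^8)/2 = 4.337652×10^8 km.
Circular speed at r₁: v₁ = √(μ/r₁) = √(1.327×10^11/1.434664×10^8) = 30.41 km/s.
Transfer-orbit speed at r₁ (vis-viva): v_p = √[μ(2/r₁ − 1/a_t)] = 39.29 km/s.
First burn Δv₁ = |v_p − v₁| = 8.880 km/s.
Circular speed at r₂: v₂ = √(μ/r₂) = 13.538 km/s.
Transfer-orbit speed at r₂: v_a = √[μ(2/r₂ − 1/a_t)] = 7.7856 km/s.
Second burn Δv₂ = |v₂ − v_a| = 5.752 km/s.
Total Δv = Δv₁ + Δv₂ = 14.63 km/s.

Δv = 14.6 km/s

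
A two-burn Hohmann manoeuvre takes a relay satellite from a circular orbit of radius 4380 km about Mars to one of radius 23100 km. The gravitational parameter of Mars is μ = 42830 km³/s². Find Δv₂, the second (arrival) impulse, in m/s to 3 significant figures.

Transfer-ellipse semi-major axis a_t = (r₁ + r₂)/2 = (4380 + 23100)/2 = 13740 km.
Circular speed at r = 23100 km: v_c = √(μ/r) = 1.3617 km/s.
Vis-viva on the transfer ellipse at r = 23100 km gives v_t = √[μ(2/r − 1/a_t)] = 0.76880 km/s.
Δv₂ = |v_t − v_c| = |0.76880 − 1.3617| = 0.5929 km/s.

Δv₂ = 593 m/s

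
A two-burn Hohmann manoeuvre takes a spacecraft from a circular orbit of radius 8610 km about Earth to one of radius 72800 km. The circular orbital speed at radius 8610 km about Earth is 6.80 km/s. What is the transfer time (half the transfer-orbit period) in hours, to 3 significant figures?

t = 11.4 hours

From the circular-orbit relation v² = μ/r at r = 8610 km: μ = v²r = (6.80)² × 8610 = 3.98126×10^5 km³/s².
The Hohmann ellipse has a_t = (r₁ + r₂)/2 = 40705 km.
Half the transfer-orbit period gives t = π√(a_t³/μ) = 40890 s.
Converting: 40890 s ÷ 3600 s/hour = 11.4 hours.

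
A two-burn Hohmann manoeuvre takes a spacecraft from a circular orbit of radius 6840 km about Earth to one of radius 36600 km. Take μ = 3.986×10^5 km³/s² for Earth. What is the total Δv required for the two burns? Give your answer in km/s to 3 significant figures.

The Hohmann ellipse has a_t = (r₁ + r₂)/2 = 21720 km.
Circular speed at r₁: v₁ = √(μ/r₁) = √(3.986×10^5/6840) = 7.6338 km/s.
Transfer-orbit speed at r₁ (vis-viva equation): v_p = √[μ(2/r₁ − 1/a_t)] = 9.9095 km/s.
First burn Δv₁ = |v_p − v₁| = 2.276 km/s.
Circular speed at r₂: v₂ = √(μ/r₂) = 3.300 km/s.
Transfer-orbit speed at r₂: v_a = √[μ(2/r₂ − 1/a_t)] = 1.852 km/s.
Second burn Δv₂ = |v₂ − v_a| = 1.448 km/s.
Δv = Δv₁ + Δv₂ = 2.276 + 1.448 = 3.724 km/s.

Δv = 3.72 km/s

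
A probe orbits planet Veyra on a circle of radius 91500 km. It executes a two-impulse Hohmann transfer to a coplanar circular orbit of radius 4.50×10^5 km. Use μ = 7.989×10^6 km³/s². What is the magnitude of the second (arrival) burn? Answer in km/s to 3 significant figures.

Δv₂ = 1.76 km/s

The Hohmann ellipse has a_t = (r₁ + r₂)/2 = 2.7075×10^5 km.
Circular speed at r = 4.500×10^5 km: v_c = √(μ/r) = 4.213 km/s.
Vis-viva on the transfer ellipse at r = 4.500×10^5 km gives v_t = √[μ(2/r − 1/a_t)] = 2.449 km/s.
Δv₂ = |v_t − v_c| = |2.449 − 4.213| = 1.764 km/s.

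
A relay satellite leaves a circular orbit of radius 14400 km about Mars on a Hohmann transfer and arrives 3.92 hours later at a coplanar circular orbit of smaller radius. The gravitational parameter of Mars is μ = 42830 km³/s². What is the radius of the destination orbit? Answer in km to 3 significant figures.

Transfer time t = 3.92 hours = 14112 s, and t = π√(a_t³/μ).
So a_t = (μ t²/π²)^(1/3) = (42830 × (14112)² / π²)^(1/3) = 9525.2 km.
Since a_t = (r₁ + r₂)/2, r₂ = 2a_t − r₁ = 2×9525.2 − 14400 = 4650.4 km.

r₂ = 4650 km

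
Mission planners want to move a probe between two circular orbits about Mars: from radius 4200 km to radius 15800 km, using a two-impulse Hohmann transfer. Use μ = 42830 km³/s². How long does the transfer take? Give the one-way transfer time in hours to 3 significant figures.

The Hohmann ellipse has a_t = (r₁ + r₂)/2 = 10000 km.
By Kepler's third law the transfer-orbit period is T = 2π√(a_t³/μ), so t = T/2 = 15180 s.
Converting: 15180 s ÷ 3600 s/hour = 4.22 hours.

t = 4.22 hours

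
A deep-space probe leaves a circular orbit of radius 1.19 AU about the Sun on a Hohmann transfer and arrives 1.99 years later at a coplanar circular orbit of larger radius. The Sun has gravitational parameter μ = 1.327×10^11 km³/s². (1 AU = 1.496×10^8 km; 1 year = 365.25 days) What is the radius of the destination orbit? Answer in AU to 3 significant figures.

In km: r₁ = 1.19 × 1.496×10^8 = 1.78024×10^8 km.
Transfer time t = 1.99 years × 365.25 × 86400 s = 6.2799624×10^7 s, and t = π√(a_t³/μ).
So a_t = (μ t²/π²)^(1/3) = (1.327×10^11 × (6.2799624×10^7)² / π²)^(1/3) = 3.7569×10^8 km.
Since a_t = (r₁ + r₂)/2, r₂ = 2a_t − r₁ = 2×3.7569×10^8 − 1.78024×10^8 = 5.73356×10^8 km.
In AU: r₂ = 5.73356×10^8 / 1.496×10^8 = 3.83 AU.

r₂ = 3.83 AU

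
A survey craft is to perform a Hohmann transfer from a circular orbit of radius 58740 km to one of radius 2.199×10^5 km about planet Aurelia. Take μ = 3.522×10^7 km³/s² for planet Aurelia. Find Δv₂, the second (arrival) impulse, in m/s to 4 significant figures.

Δv₂ = 4438 m/s

The Hohmann ellipse has a_t = (r₁ + r₂)/2 = 1.3932×10^5 km.
Circular speed at r = 2.199×10^5 km: v_c = √(μ/r) = 12.6556 km/s.
Vis-viva on the transfer ellipse at r = 2.199×10^5 km gives v_t = √[μ(2/r − 1/a_t)] = 8.21755 km/s.
Δv₂ = |v_t − v_c| = |8.21755 − 12.6556| = 4.438 km/s.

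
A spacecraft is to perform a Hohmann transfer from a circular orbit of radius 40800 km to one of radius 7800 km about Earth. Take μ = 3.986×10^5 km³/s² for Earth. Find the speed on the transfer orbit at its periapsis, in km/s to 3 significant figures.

Semi-major axis of the transfer orbit: a_t = (40800 + 7800)/2 = 24300 km.
At periapsis, r = 7800 km.
From the vis-viva equation, v = √[μ(2/r − 1/a_t)] = 9.263 km/s.

v = 9.26 km/s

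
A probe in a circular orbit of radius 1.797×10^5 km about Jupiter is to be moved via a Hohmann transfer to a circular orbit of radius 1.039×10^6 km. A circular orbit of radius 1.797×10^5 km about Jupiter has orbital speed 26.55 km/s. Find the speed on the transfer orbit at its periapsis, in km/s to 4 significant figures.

v = 34.67 km/s

From the circular-orbit relation v² = μ/r at r = 1.797×10^5 km: μ = v²r = (26.55)² × 1.797×10^5 = 1.26671×10^8 km³/s².
Transfer-ellipse semi-major axis a_t = (r₁ + r₂)/2 = (1.797×10^5 + 1.039×10^6)/2 = 6.0935×10^5 km.
The periapsis of the transfer ellipse is at r = 1.797×10^5 km.
Applying v² = μ(2/r − 1/a_t): v = 34.67 km/s.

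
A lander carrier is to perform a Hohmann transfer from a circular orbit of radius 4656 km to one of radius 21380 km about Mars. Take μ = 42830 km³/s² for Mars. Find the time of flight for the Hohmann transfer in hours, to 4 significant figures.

t = 6.263 hours

Transfer-ellipse semi-major axis a_t = (r₁ + r₂)/2 = (4656 + 21380)/2 = 13018 km.
By Kepler's third law the transfer-orbit period is T = 2π√(a_t³/μ), so t = T/2 = 22547 s.
Converting: 22547 s ÷ 3600 s/hour = 6.263 hours.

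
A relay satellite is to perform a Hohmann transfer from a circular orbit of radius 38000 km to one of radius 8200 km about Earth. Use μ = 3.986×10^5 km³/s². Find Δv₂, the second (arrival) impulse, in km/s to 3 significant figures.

Δv₂ = 1.97 km/s

Semi-major axis of the transfer orbit: a_t = (38000 + 8200)/2 = 23100 km.
On the circular orbit at r = 8200 km, v_c = √(μ/r) = 6.972 km/s.
Transfer-orbit speed at the same r (vis-viva, a = a_t): v_t = √[μ(2/r − 1/a_t)] = 8.942 km/s.
Δv₂ = |v_t − v_c| = |8.942 − 6.972| = 1.970 km/s.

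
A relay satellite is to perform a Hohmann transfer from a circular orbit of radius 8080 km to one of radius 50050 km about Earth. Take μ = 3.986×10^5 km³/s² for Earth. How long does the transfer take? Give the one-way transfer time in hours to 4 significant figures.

Semi-major axis of the transfer orbit: a_t = (8080 + 50050)/2 = 29065 km.
By Kepler's third law the transfer-orbit period is T = 2π√(a_t³/μ), so t = T/2 = 24657 s.
Converting: 24657 s ÷ 3600 s/hour = 6.849 hours.

t = 6.849 hours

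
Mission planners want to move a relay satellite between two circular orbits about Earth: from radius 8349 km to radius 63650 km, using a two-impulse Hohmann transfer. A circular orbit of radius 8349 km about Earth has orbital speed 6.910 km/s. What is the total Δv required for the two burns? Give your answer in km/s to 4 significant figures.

From the circular-orbit relation v² = μ/r at r = 8349 km: μ = v²r = (6.910)² × 8349 = 3.98649×10^5 km³/s².
The Hohmann ellipse has a_t = (r₁ + r₂)/2 = 35999.5 km.
Circular speed at r₁: v₁ = √(μ/r₁) = √(3.98649×10^5/8349) = 6.9100 km/s.
Transfer-orbit speed at r₁ (vis-viva equation): v_p = √[μ(2/r₁ − 1/a_t)] = 9.1882 km/s.
First burn Δv₁ = |v_p − v₁| = 2.2782 km/s.
At r₂, v₂ = √(μ/r₂) = 2.5026 km/s.
Transfer-orbit speed at r₂: v_a = √[μ(2/r₂ − 1/a_t)] = 1.2052 km/s.
Second burn Δv₂ = |v₂ − v_a| = 1.2974 km/s.
Δv = Δv₁ + Δv₂ = 2.2782 + 1.2974 = 3.576 km/s.

Δv = 3.576 km/s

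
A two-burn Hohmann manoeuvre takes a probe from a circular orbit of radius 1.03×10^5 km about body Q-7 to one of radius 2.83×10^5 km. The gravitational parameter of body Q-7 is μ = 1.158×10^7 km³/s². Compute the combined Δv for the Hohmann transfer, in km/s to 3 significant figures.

Δv = 3.96 km/s

Semi-major axis of the transfer orbit: a_t = (1.030×10^5 + 2.830×10^5)/2 = 1.930×10^5 km.
At r₁ the circular-orbit speed is v₁ = √(μ/r₁) = 10.6032 km/s.
Transfer-orbit speed at r₁ (v² = μ(2/r − 1/a)): v_p = √[μ(2/r₁ − 1/a_t)] = 12.8396 km/s.
First burn Δv₁ = |v_p − v₁| = 2.236 km/s.
At r₂, v₂ = √(μ/r₂) = 6.397 km/s.
Transfer-orbit speed at r₂: v_a = √[μ(2/r₂ − 1/a_t)] = 4.673 km/s.
Second burn Δv₂ = |v₂ − v_a| = 1.724 km/s.
Δv = Δv₁ + Δv₂ = 2.236 + 1.724 = 3.960 km/s.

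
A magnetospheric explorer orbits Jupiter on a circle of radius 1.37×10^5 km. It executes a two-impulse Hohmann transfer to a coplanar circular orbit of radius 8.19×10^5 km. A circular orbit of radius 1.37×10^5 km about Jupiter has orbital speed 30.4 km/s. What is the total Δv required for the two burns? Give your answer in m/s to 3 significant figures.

Δv = 15200 m/s

From the circular-orbit relation v² = μ/r at r = 1.37×10^5 km: μ = v²r = (30.4)² × 1.37×10^5 = 1.26610×10^8 km³/s².
Semi-major axis of the transfer orbit: a_t = (1.370×10^5 + 8.190×10^5)/2 = 4.780×10^5 km.
Circular speed at r₁: v₁ = √(μ/r₁) = √(1.26610×10^8/1.370×10^5) = 30.400 km/s.
On the transfer ellipse at r₁, vis-viva gives v_p = √[μ(2/r₁ − 1/a_t)] = 39.793 km/s.
First burn Δv₁ = |v_p − v₁| = 9.393 km/s.
At r₂, v₂ = √(μ/r₂) = 12.433 km/s.
Transfer-orbit speed at r₂: v_a = √[μ(2/r₂ − 1/a_t)] = 6.6564 km/s.
Second burn Δv₂ = |v₂ − v_a| = 5.777 km/s.
Δv = Δv₁ + Δv₂ = 9.393 + 5.777 = 15.17 km/s.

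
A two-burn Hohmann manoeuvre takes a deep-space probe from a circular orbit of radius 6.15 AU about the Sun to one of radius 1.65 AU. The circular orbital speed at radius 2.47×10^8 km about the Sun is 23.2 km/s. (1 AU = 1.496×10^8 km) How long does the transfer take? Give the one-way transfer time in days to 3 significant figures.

t = 1410 days

From the circular-orbit relation v² = μ/r at r = 2.47×10^8 km: μ = v²r = (23.2)² × 2.47×10^8 = 1.32945×10^11 km³/s².
In km: r₁ = 6.15 × 1.496×10^8 = 9.2004×10^8 km; r₂ = 1.65 × 1.496×10^8 = 2.4684×10^8 km.
The Hohmann ellipse has a_t = (r₁ + r₂)/2 = 5.8344×10^8 km.
By Kepler's third law the transfer-orbit period is T = 2π√(a_t³/μ), so t = T/2 = 1.214×10^8 s.
Converting: 1.214×10^8 s ÷ 86400 s/day = 1410 days.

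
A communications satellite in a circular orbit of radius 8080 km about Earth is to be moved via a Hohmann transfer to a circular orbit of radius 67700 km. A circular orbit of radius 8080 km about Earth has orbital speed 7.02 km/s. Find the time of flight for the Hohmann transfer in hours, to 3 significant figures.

t = 10.2 hours

From the circular-orbit relation v² = μ/r at r = 8080 km: μ = v²r = (7.02)² × 8080 = 3.98186×10^5 km³/s².
The Hohmann ellipse has a_t = (r₁ + r₂)/2 = 37890 km.
Half the transfer-orbit period gives t = π√(a_t³/μ) = 36720 s.
Converting: 36720 s ÷ 3600 s/hour = 10.2 hours.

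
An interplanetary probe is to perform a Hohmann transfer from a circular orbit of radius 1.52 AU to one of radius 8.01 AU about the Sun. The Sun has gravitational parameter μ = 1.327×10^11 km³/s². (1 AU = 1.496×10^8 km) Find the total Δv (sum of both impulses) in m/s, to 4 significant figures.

Δv = 11740 m/s

In km: r₁ = 1.52 × 1.496×10^8 = 2.27392×10^8 km; r₂ = 8.01 × 1.496×10^8 = 1.198296×10^9 km.
Transfer-ellipse semi-major axis a_t = (r₁ + r₂)/2 = (2.27392×10^8 + 1.198296×10^9)/2 = 7.12844×10^8 km.
Circular speed at r₁: v₁ = √(μ/r₁) = √(1.327×10^11/2.27392×10^8) = 24.157 km/s.
Transfer-orbit speed at r₁ (vis-viva): v_p = √[μ(2/r₁ − 1/a_t)] = 31.321 km/s.
First burn Δv₁ = |v_p − v₁| = 7.164 km/s.
Circular speed at r₂: v₂ = √(μ/r₂) = 10.5233 km/s.
Transfer-orbit speed at r₂: v_a = √[μ(2/r₂ − 1/a_t)] = 5.94352 km/s.
Second burn Δv₂ = |v₂ − v_a| = 4.580 km/s.
Total Δv = Δv₁ + Δv₂ = 11.74 km/s.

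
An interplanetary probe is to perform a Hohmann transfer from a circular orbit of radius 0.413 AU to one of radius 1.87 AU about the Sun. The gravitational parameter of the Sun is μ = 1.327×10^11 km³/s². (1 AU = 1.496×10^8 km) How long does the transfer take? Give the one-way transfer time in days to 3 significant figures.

In km: r₁ = 0.413 × 1.496×10^8 = 6.17848×10^7 km; r₂ = 1.87 × 1.496×10^8 = 2.79752×10^8 km.
Semi-major axis of the transfer orbit: a_t = (6.17848×10^7 + 2.79752×10^8)/2 = 1.707684×10^8 km.
Half the transfer-orbit period gives t = π√(a_t³/μ) = 1.925×10^7 s.
Converting: 1.925×10^7 s ÷ 86400 s/day = 223 days.

t = 223 days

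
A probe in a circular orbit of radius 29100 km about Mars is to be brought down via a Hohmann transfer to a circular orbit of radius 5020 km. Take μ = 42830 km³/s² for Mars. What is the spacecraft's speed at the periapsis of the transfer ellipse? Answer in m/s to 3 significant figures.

v = 3810 m/s

Transfer-ellipse semi-major axis a_t = (r₁ + r₂)/2 = (29100 + 5020)/2 = 17060 km.
At periapsis, r = 5020 km.
Vis-viva: v = √[μ(2/r − 1/a_t)] = √[42830 × (2/5020 − 1/17060)] = 3.815 km/s.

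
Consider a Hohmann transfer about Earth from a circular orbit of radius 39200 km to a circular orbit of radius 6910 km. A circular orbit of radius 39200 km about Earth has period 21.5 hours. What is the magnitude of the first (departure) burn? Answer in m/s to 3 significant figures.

From Kepler's third law T² = 4π²r³/μ at r = 39200 km, T = 21.5 hours = 21.5 × 3600 s = 77400 s: μ = 4π²r³/T² = 3.96950×10^5 km³/s².
The Hohmann ellipse has a_t = (r₁ + r₂)/2 = 23055 km.
Circular speed at r = 39200 km: v_c = √(μ/r) = 3.182 km/s.
Vis-viva on the transfer ellipse at r = 39200 km gives v_t = √[μ(2/r − 1/a_t)] = 1.742 km/s.
Δv₁ = |v_t − v_c| = |1.742 − 3.182| = 1.440 km/s.

Δv₁ = 1440 m/s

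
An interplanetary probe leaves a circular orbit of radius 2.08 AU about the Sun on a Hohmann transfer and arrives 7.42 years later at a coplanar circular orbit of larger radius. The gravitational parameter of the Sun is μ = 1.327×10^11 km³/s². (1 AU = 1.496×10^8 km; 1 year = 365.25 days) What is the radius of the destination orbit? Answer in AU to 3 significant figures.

r₂ = 10.0 AU

In km: r₁ = 2.08 × 1.496×10^8 = 3.11168×10^8 km.
Transfer time t = 7.42 years × 365.25 × 86400 s = 2.34157392×10^8 s, and t = π√(a_t³/μ).
So a_t = (μ t²/π²)^(1/3) = (1.327×10^11 × (2.34157392×10^8)² / π²)^(1/3) = 9.0336×10^8 km.
Since a_t = (r₁ + r₂)/2, r₂ = 2a_t − r₁ = 2×9.0336×10^8 − 3.11168×10^8 = 1.495552×10^9 km.
In AU: r₂ = 1.495552×10^9 / 1.496×10^8 = 10.0 AU.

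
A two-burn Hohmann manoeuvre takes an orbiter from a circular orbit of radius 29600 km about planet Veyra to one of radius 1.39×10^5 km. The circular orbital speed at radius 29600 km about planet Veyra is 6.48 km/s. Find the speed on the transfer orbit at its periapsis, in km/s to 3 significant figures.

From the circular-orbit relation v² = μ/r at r = 29600 km: μ = v²r = (6.48)² × 29600 = 1.24292×10^6 km³/s².
Semi-major axis of the transfer orbit: a_t = (29600 + 1.390×10^5)/2 = 84300 km.
At periapsis, r = 29600 km.
Applying v² = μ(2/r − 1/a_t): v = 8.321 km/s.

v = 8.32 km/s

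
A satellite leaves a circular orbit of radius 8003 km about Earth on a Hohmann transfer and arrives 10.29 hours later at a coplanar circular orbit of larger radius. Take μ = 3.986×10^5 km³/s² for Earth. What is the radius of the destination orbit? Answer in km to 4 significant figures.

r₂ = 68250 km

Transfer time t = 10.29 hours = 37044 s, and t = π√(a_t³/μ).
So a_t = (μ t²/π²)^(1/3) = (3.986×10^5 × (37044)² / π²)^(1/3) = 38126 km.
Since a_t = (r₁ + r₂)/2, r₂ = 2a_t − r₁ = 2×38126 − 8003 = 68249 km.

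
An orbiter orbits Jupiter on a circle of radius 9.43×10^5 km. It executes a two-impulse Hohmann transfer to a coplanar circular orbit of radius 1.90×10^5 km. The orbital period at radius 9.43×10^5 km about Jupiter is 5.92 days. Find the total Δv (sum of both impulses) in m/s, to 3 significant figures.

From Kepler's third law T² = 4π²r³/μ at r = 9.43×10^5 km, T = 5.92 days = 5.92 × 86400 s = 5.11488×10^5 s: μ = 4π²r³/T² = 1.26539×10^8 km³/s².
Semi-major axis of the transfer orbit: a_t = (9.430×10^5 + 1.900×10^5)/2 = 5.665×10^5 km.
At r₁ the circular-orbit speed is v₁ = √(μ/r₁) = 11.584 km/s.
Transfer-orbit speed at r₁ (v² = μ(2/r − 1/a)): v_a = √[μ(2/r₁ − 1/a_t)] = 6.7086 km/s.
First burn Δv₁ = |v_a − v₁| = 4.875 km/s.
At r₂, v₂ = √(μ/r₂) = 25.807 km/s.
Transfer-orbit speed at r₂: v_p = √[μ(2/r₂ − 1/a_t)] = 33.296 km/s.
Second burn Δv₂ = |v₂ − v_p| = 7.489 km/s.
Total Δv = Δv₁ + Δv₂ = 12.36 km/s.

Δv = 12400 m/s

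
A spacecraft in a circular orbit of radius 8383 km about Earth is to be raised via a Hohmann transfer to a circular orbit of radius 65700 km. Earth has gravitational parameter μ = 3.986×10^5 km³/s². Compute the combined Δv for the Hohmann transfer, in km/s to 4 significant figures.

Δv = 3.579 km/s

Transfer-ellipse semi-major axis a_t = (r₁ + r₂)/2 = (8383 + 65700)/2 = 37041.5 km.
Circular speed at r₁: v₁ = √(μ/r₁) = √(3.986×10^5/8383) = 6.8956 km/s.
On the transfer ellipse at r₁, vis-viva equation gives v_p = √[μ(2/r₁ − 1/a_t)] = 9.1835 km/s.
First burn Δv₁ = |v_p − v₁| = 2.288 km/s.
Circular speed at r₂: v₂ = √(μ/r₂) = 2.463 km/s.
Transfer-orbit speed at r₂: v_a = √[μ(2/r₂ − 1/a_t)] = 1.172 km/s.
Second burn Δv₂ = |v₂ − v_a| = 1.291 km/s.
Total Δv = Δv₁ + Δv₂ = 3.579 km/s.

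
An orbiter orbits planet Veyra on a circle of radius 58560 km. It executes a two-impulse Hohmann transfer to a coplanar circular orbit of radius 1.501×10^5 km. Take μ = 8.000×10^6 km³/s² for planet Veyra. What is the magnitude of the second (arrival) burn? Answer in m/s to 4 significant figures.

Δv₂ = 1831 m/s

The Hohmann ellipse has a_t = (r₁ + r₂)/2 = 1.0433×10^5 km.
Circular speed at r = 1.501×10^5 km: v_c = √(μ/r) = 7.301 km/s.
Vis-viva on the transfer ellipse at r = 1.501×10^5 km gives v_t = √[μ(2/r − 1/a_t)] = 5.470 km/s.
Δv₂ = |v_t − v_c| = |5.470 − 7.301| = 1.831 km/s.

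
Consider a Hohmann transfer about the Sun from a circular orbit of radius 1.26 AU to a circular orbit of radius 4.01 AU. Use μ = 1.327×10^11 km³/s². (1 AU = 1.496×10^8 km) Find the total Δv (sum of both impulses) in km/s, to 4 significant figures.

In km: r₁ = 1.26 × 1.496×10^8 = 1.88496×10^8 km; r₂ = 4.01 × 1.496×10^8 = 5.99896×10^8 km.
Semi-major axis of the transfer orbit: a_t = (1.88496×10^8 + 5.99896×10^8)/2 = 3.94196×10^8 km.
At r₁ the circular-orbit speed is v₁ = √(μ/r₁) = 26.533 km/s.
On the transfer ellipse at r₁, v² = μ(2/r − 1/a) gives v_p = √[μ(2/r₁ − 1/a_t)] = 32.732 km/s.
First burn Δv₁ = |v_p − v₁| = 6.199 km/s.
At r₂, v₂ = √(μ/r₂) = 14.873 km/s.
Transfer-orbit speed at r₂: v_a = √[μ(2/r₂ − 1/a_t)] = 10.285 km/s.
Second burn Δv₂ = |v₂ − v_a| = 4.588 km/s.
Total Δv = Δv₁ + Δv₂ = 10.79 km/s.

Δv = 10.79 km/s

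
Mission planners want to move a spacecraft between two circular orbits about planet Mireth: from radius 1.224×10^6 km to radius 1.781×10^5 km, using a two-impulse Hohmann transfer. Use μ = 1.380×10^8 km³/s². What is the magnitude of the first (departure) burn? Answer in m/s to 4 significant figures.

The Hohmann ellipse has a_t = (r₁ + r₂)/2 = 7.0105×10^5 km.
On the circular orbit at r = 1.224×10^6 km, v_c = √(μ/r) = 10.618 km/s.
Transfer-orbit speed at the same r (vis-viva, a = a_t): v_t = √[μ(2/r − 1/a_t)] = 5.3519 km/s.
Δv₁ = |v_t − v_c| = |5.3519 − 10.618| = 5.266 km/s.

Δv₁ = 5266 m/s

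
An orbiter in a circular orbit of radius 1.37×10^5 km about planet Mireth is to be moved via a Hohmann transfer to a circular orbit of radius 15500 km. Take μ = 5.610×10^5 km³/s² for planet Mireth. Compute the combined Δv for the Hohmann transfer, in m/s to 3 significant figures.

Δv = 3160 m/s

Semi-major axis of the transfer orbit: a_t = (1.370×10^5 + 15500)/2 = 76250 km.
Circular speed at r₁: v₁ = √(μ/r₁) = √(5.610×10^5/1.370×10^5) = 2.0236 km/s.
Transfer-orbit speed at r₁ (v² = μ(2/r − 1/a)): v_a = √[μ(2/r₁ − 1/a_t)] = 0.91236 km/s.
First burn Δv₁ = |v_a − v₁| = 1.111 km/s.
At r₂, v₂ = √(μ/r₂) = 6.016 km/s.
Transfer-orbit speed at r₂: v_p = √[μ(2/r₂ − 1/a_t)] = 8.064 km/s.
Second burn Δv₂ = |v₂ − v_p| = 2.048 km/s.
Total Δv = Δv₁ + Δv₂ = 3.159 km/s.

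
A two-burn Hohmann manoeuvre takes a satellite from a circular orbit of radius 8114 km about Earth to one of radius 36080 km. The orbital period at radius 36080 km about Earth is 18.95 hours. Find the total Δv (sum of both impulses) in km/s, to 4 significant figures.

From Kepler's third law T² = 4π²r³/μ at r = 36080 km, T = 18.95 hours = 18.95 × 3600 s = 68220 s: μ = 4π²r³/T² = 3.98415×10^5 km³/s².
Transfer-ellipse semi-major axis a_t = (r₁ + r₂)/2 = (8114 + 36080)/2 = 22097 km.
Circular speed at r₁: v₁ = √(μ/r₁) = √(3.98415×10^5/8114) = 7.007 km/s.
Transfer-orbit speed at r₁ (vis-viva): v_p = √[μ(2/r₁ − 1/a_t)] = 8.954 km/s.
First burn Δv₁ = |v_p − v₁| = 1.947 km/s.
Circular speed at r₂: v₂ = √(μ/r₂) = 3.323 km/s.
Transfer-orbit speed at r₂: v_a = √[μ(2/r₂ − 1/a_t)] = 2.014 km/s.
Second burn Δv₂ = |v₂ − v_a| = 1.309 km/s.
Δv = Δv₁ + Δv₂ = 1.947 + 1.309 = 3.256 km/s.

Δv = 3.256 km/s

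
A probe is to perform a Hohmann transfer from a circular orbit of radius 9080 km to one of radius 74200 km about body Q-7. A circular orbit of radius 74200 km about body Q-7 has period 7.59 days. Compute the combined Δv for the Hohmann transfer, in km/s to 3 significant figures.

From Kepler's third law T² = 4π²r³/μ at r = 74200 km, T = 7.59 days = 7.59 × 86400 s = 6.55776×10^5 s: μ = 4π²r³/T² = 37502.5 km³/s².
Semi-major axis of the transfer orbit: a_t = (9080 + 74200)/2 = 41640 km.
Circular speed at r₁: v₁ = √(μ/r₁) = √(37502.5/9080) = 2.0323 km/s.
On the transfer ellipse at r₁, vis-viva equation gives v_p = √[μ(2/r₁ − 1/a_t)] = 2.7129 km/s.
First burn Δv₁ = |v_p − v₁| = 0.68060 km/s.
Circular speed at r₂: v₂ = √(μ/r₂) = 0.71093 km/s.
Transfer-orbit speed at r₂: v_a = √[μ(2/r₂ − 1/a_t)] = 0.33198 km/s.
Second burn Δv₂ = |v₂ − v_a| = 0.37895 km/s.
Total Δv = Δv₁ + Δv₂ = 1.060 km/s.

Δv = 1.06 km/s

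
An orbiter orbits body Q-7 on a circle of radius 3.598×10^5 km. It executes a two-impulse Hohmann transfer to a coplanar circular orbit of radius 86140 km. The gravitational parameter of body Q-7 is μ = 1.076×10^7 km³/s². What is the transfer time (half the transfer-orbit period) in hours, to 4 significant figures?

t = 28.01 hours

The Hohmann ellipse has a_t = (r₁ + r₂)/2 = 2.2297×10^5 km.
Half the transfer-orbit period gives t = π√(a_t³/μ) = 1.0084×10^5 s.
Converting: 1.0084×10^5 s ÷ 3600 s/hour = 28.01 hours.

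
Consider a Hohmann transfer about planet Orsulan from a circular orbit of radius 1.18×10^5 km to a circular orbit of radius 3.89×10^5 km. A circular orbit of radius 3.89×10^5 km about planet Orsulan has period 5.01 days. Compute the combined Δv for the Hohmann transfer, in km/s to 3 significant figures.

Δv = 4.24 km/s

From Kepler's third law T² = 4π²r³/μ at r = 3.89×10^5 km, T = 5.01 days = 5.01 × 86400 s = 4.32864×10^5 s: μ = 4π²r³/T² = 1.24024×10^7 km³/s².
Transfer-ellipse semi-major axis a_t = (r₁ + r₂)/2 = (1.180×10^5 + 3.890×10^5)/2 = 2.535×10^5 km.
Circular speed at r₁: v₁ = √(μ/r₁) = √(1.24024×10^7/1.180×10^5) = 10.252 km/s.
Transfer-orbit speed at r₁ (v² = μ(2/r − 1/a)): v_p = √[μ(2/r₁ − 1/a_t)] = 12.700 km/s.
First burn Δv₁ = |v_p − v₁| = 2.448 km/s.
At r₂, v₂ = √(μ/r₂) = 5.646 km/s.
Transfer-orbit speed at r₂: v_a = √[μ(2/r₂ − 1/a_t)] = 3.852 km/s.
Second burn Δv₂ = |v₂ − v_a| = 1.794 km/s.
Total Δv = Δv₁ + Δv₂ = 4.242 km/s.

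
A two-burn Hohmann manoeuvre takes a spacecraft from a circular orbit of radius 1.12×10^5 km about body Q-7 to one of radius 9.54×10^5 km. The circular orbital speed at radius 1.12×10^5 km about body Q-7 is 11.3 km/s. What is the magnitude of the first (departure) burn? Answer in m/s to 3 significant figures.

Δv₁ = 3820 m/s

From the circular-orbit relation v² = μ/r at r = 1.12×10^5 km: μ = v²r = (11.3)² × 1.12×10^5 = 1.43013×10^7 km³/s².
Transfer-ellipse semi-major axis a_t = (r₁ + r₂)/2 = (1.120×10^5 + 9.540×10^5)/2 = 5.330×10^5 km.
On the circular orbit at r = 1.120×10^5 km, v_c = √(μ/r) = 11.300 km/s.
Transfer-orbit speed at the same r (vis-viva, a = a_t): v_t = √[μ(2/r − 1/a_t)] = 15.118 km/s.
Δv₁ = |v_t − v_c| = |15.118 − 11.300| = 3.818 km/s.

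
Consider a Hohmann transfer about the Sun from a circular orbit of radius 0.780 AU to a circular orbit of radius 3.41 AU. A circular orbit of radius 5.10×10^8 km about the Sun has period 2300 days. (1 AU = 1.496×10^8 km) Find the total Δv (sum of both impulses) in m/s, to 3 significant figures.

Δv = 15600 m/s

From Kepler's third law T² = 4π²r³/μ at r = 5.10×10^8 km, T = 2300 days = 2300 × 86400 s = 1.9872×10^8 s: μ = 4π²r³/T² = 1.32613×10^11 km³/s².
In km: r₁ = 0.780 × 1.496×10^8 = 1.16688×10^8 km; r₂ = 3.41 × 1.496×10^8 = 5.10136×10^8 km.
Transfer-ellipse semi-major axis a_t = (r₁ + r₂)/2 = (1.16688×10^8 + 5.10136×10^8)/2 = 3.13412×10^8 km.
Circular speed at r₁: v₁ = √(μ/r₁) = √(1.32613×10^11/1.16688×10^8) = 33.712 km/s.
Transfer-orbit speed at r₁ (v² = μ(2/r − 1/a)): v_p = √[μ(2/r₁ − 1/a_t)] = 43.010 km/s.
First burn Δv₁ = |v_p − v₁| = 9.298 km/s.
At r₂, v₂ = √(μ/r₂) = 16.123 km/s.
Transfer-orbit speed at r₂: v_a = √[μ(2/r₂ − 1/a_t)] = 9.8380 km/s.
Second burn Δv₂ = |v₂ − v_a| = 6.285 km/s.
Δv = Δv₁ + Δv₂ = 9.298 + 6.285 = 15.58 km/s.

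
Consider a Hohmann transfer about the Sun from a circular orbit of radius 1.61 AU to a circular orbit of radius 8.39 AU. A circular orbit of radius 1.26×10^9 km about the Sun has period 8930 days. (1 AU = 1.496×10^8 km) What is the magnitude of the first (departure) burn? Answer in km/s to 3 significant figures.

Δv₁ = 6.93 km/s

From Kepler's third law T² = 4π²r³/μ at r = 1.26×10^9 km, T = 8930 days = 8930 × 86400 s = 7.71552×10^8 s: μ = 4π²r³/T² = 1.32660×10^11 km³/s².
In km: r₁ = 1.61 × 1.496×10^8 = 2.40856×10^8 km; r₂ = 8.39 × 1.496×10^8 = 1.255144×10^9 km.
Transfer-ellipse semi-major axis a_t = (r₁ + r₂)/2 = (2.40856×10^8 + 1.255144×10^9)/2 = 7.480×10^8 km.
On the circular orbit at r = 2.40856×10^8 km, v_c = √(μ/r) = 23.469 km/s.
Vis-viva on the transfer ellipse at r = 2.40856×10^8 km gives v_t = √[μ(2/r − 1/a_t)] = 30.401 km/s.
Δv₁ = |v_t − v_c| = |30.401 − 23.469| = 6.932 km/s.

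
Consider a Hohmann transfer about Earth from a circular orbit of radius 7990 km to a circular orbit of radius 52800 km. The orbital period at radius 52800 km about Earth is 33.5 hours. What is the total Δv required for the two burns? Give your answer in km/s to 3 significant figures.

From Kepler's third law T² = 4π²r³/μ at r = 52800 km, T = 33.5 hours = 33.5 × 3600 s = 1.206×10^5 s: μ = 4π²r³/T² = 3.99546×10^5 km³/s².
Semi-major axis of the transfer orbit: a_t = (7990 + 52800)/2 = 30395 km.
Circular speed at r₁: v₁ = √(μ/r₁) = √(3.99546×10^5/7990) = 7.071 km/s.
On the transfer ellipse at r₁, vis-viva gives v_p = √[μ(2/r₁ − 1/a_t)] = 9.320 km/s.
First burn Δv₁ = |v_p − v₁| = 2.249 km/s.
At r₂, v₂ = √(μ/r₂) = 2.7508 km/s.
Transfer-orbit speed at r₂: v_a = √[μ(2/r₂ − 1/a_t)] = 1.4104 km/s.
Second burn Δv₂ = |v₂ − v_a| = 1.340 km/s.
Δv = Δv₁ + Δv₂ = 2.249 + 1.340 = 3.589 km/s.

Δv = 3.59 km/s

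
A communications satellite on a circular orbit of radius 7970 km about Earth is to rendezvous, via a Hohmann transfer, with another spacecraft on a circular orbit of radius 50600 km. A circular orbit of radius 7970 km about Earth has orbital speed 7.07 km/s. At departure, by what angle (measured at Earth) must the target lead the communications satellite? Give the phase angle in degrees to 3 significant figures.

From the circular-orbit relation v² = μ/r at r = 7970 km: μ = v²r = (7.07)² × 7970 = 3.98380×10^5 km³/s².
Semi-major axis of the transfer orbit: a_t = (7970 + 50600)/2 = 29285 km.
Transfer time t = π√(a_t³/μ) = 24944 s.
The target's mean motion on its circular orbit is ω₂ = √(μ/r₂³) = 5.5453×10^-5 rad/s.
Angle swept by the target during transfer: ω₂·t = 1.3832 rad = 79.25°.
Arrival is 180° from departure on the ellipse, so φ = 180° − 79.25° = 101°.

φ = 101°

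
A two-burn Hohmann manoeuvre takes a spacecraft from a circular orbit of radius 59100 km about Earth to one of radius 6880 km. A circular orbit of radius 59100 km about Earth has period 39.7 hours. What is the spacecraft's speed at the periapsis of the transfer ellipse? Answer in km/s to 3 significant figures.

v = 10.2 km/s

From Kepler's third law T² = 4π²r³/μ at r = 59100 km, T = 39.7 hours = 39.7 × 3600 s = 1.4292×10^5 s: μ = 4π²r³/T² = 3.98966×10^5 km³/s².
The Hohmann ellipse has a_t = (r₁ + r₂)/2 = 32990 km.
At periapsis, r = 6880 km.
Vis-viva: v = √[μ(2/r − 1/a_t)] = √[3.98966×10^5 × (2/6880 − 1/32990)] = 10.19 km/s.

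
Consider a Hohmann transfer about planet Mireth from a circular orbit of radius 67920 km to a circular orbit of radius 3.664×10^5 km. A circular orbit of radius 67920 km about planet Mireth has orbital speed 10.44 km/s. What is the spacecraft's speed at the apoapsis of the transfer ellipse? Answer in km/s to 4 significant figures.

v = 2.514 km/s

From the circular-orbit relation v² = μ/r at r = 67920 km: μ = v²r = (10.44)² × 67920 = 7.40285×10^6 km³/s².
Transfer-ellipse semi-major axis a_t = (r₁ + r₂)/2 = (67920 + 3.664×10^5)/2 = 2.1716×10^5 km.
At apoapsis, r = 3.664×10^5 km.
From the vis-viva equation, v = √[μ(2/r − 1/a_t)] = 2.514 km/s.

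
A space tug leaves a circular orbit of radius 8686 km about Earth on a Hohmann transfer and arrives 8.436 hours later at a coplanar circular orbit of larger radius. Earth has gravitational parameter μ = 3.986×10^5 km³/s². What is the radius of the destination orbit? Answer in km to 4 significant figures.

r₂ = 58110 km

Transfer time t = 8.436 hours = 30369.6 s, and t = π√(a_t³/μ).
So a_t = (μ t²/π²)^(1/3) = (3.986×10^5 × (30369.6)² / π²)^(1/3) = 33397 km.
Since a_t = (r₁ + r₂)/2, r₂ = 2a_t − r₁ = 2×33397 − 8686 = 58108 km.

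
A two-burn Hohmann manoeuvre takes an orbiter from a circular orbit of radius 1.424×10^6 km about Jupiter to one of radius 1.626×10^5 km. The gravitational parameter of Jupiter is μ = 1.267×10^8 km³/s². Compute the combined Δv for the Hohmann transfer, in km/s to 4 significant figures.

Δv = 14.65 km/s

The Hohmann ellipse has a_t = (r₁ + r₂)/2 = 7.933×10^5 km.
At r₁ the circular-orbit speed is v₁ = √(μ/r₁) = 9.4326 km/s.
Transfer-orbit speed at r₁ (vis-viva equation): v_a = √[μ(2/r₁ − 1/a_t)] = 4.2705 km/s.
First burn Δv₁ = |v_a − v₁| = 5.162 km/s.
Circular speed at r₂: v₂ = √(μ/r₂) = 27.914 km/s.
Transfer-orbit speed at r₂: v_p = √[μ(2/r₂ − 1/a_t)] = 37.399 km/s.
Second burn Δv₂ = |v₂ − v_p| = 9.485 km/s.
Δv = Δv₁ + Δv₂ = 5.162 + 9.485 = 14.65 km/s.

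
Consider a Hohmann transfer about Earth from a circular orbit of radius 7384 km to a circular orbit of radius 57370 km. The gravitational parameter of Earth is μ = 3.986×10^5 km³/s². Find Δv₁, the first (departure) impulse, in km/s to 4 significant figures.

Transfer-ellipse semi-major axis a_t = (r₁ + r₂)/2 = (7384 + 57370)/2 = 32377 km.
On the circular orbit at r = 7384 km, v_c = √(μ/r) = 7.347 km/s.
Vis-viva on the transfer ellipse at r = 7384 km gives v_t = √[μ(2/r − 1/a_t)] = 9.780 km/s.
Δv₁ = |v_t − v_c| = |9.780 − 7.347| = 2.433 km/s.

Δv₁ = 2.433 km/s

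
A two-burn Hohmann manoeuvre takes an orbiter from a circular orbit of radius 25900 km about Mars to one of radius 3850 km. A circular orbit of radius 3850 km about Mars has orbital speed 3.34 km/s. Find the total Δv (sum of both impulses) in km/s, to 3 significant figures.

Δv = 1.70 km/s

From the circular-orbit relation v² = μ/r at r = 3850 km: μ = v²r = (3.34)² × 3850 = 42949.1 km³/s².
The Hohmann ellipse has a_t = (r₁ + r₂)/2 = 14875 km.
Circular speed at r₁: v₁ = √(μ/r₁) = √(42949.1/25900) = 1.2877 km/s.
Transfer-orbit speed at r₁ (v² = μ(2/r − 1/a)): v_a = √[μ(2/r₁ − 1/a_t)] = 0.65513 km/s.
First burn Δv₁ = |v_a − v₁| = 0.6326 km/s.
At r₂, v₂ = √(μ/r₂) = 3.340 km/s.
Transfer-orbit speed at r₂: v_p = √[μ(2/r₂ − 1/a_t)] = 4.407 km/s.
Second burn Δv₂ = |v₂ − v_p| = 1.067 km/s.
Δv = Δv₁ + Δv₂ = 0.6326 + 1.067 = 1.700 km/s.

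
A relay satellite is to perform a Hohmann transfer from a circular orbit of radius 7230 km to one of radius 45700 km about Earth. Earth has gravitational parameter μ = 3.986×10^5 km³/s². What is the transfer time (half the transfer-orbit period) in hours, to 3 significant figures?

Transfer-ellipse semi-major axis a_t = (r₁ + r₂)/2 = (7230 + 45700)/2 = 26465 km.
Half the transfer-orbit period gives t = π√(a_t³/μ) = 21420 s.
Converting: 21420 s ÷ 3600 s/hour = 5.95 hours.

t = 5.95 hours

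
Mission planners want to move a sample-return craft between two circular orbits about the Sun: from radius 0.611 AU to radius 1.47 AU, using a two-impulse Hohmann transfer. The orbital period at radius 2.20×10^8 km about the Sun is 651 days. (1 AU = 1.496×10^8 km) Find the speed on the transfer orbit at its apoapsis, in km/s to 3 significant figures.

From Kepler's third law T² = 4π²r³/μ at r = 2.20×10^8 km, T = 651 days = 651 × 86400 s = 5.62464×10^7 s: μ = 4π²r³/T² = 1.32873×10^11 km³/s².
In km: r₁ = 0.611 × 1.496×10^8 = 9.14056×10^7 km; r₂ = 1.47 × 1.496×10^8 = 2.19912×10^8 km.
The Hohmann ellipse has a_t = (r₁ + r₂)/2 = 1.556588×10^8 km.
The apoapsis of the transfer ellipse is at r = 2.19912×10^8 km.
From the vis-viva equation, v = √[μ(2/r − 1/a_t)] = 18.84 km/s.

v = 18.8 km/s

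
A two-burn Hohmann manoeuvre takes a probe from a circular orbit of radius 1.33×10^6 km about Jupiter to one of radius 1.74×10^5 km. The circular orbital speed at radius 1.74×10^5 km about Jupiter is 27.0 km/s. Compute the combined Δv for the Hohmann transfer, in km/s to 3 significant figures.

Δv = 14.0 km/s

From the circular-orbit relation v² = μ/r at r = 1.74×10^5 km: μ = v²r = (27.0)² × 1.74×10^5 = 1.26846×10^8 km³/s².
Semi-major axis of the transfer orbit: a_t = (1.330×10^6 + 1.740×10^5)/2 = 7.520×10^5 km.
At r₁ the circular-orbit speed is v₁ = √(μ/r₁) = 9.7659 km/s.
Transfer-orbit speed at r₁ (vis-viva): v_a = √[μ(2/r₁ − 1/a_t)] = 4.6976 km/s.
First burn Δv₁ = |v_a − v₁| = 5.0683 km/s.
At r₂, v₂ = √(μ/r₂) = 27.0000 km/s.
Transfer-orbit speed at r₂: v_p = √[μ(2/r₂ − 1/a_t)] = 35.9071 km/s.
Second burn Δv₂ = |v₂ − v_p| = 8.9071 km/s.
Total Δv = Δv₁ + Δv₂ = 13.98 km/s.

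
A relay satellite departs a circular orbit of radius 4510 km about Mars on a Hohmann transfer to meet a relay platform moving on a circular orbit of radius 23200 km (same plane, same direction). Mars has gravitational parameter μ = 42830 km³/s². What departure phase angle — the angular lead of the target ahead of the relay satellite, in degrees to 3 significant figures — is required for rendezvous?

φ = 96.9°

Transfer-ellipse semi-major axis a_t = (r₁ + r₂)/2 = (4510 + 23200)/2 = 13855 km.
Transfer time t = π√(a_t³/μ) = 24756 s.
The target's mean motion on its circular orbit is ω₂ = √(μ/r₂³) = 5.8566×10^-5 rad/s.
Angle swept by the target during transfer: ω₂·t = 1.4499 rad = 83.07°.
Arrival is 180° from departure on the ellipse, so φ = 180° − 83.07° = 96.9°.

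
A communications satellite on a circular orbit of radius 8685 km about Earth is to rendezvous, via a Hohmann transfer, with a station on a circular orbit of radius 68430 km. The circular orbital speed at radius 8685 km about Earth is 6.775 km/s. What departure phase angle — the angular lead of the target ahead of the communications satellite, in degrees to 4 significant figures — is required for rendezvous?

φ = 103.9°

From the circular-orbit relation v² = μ/r at r = 8685 km: μ = v²r = (6.775)² × 8685 = 3.98647×10^5 km³/s².
Transfer-ellipse semi-major axis a_t = (r₁ + r₂)/2 = (8685 + 68430)/2 = 38557.5 km.
Transfer time t = π√(a_t³/μ) = 37672 s.
The target's mean motion on its circular orbit is ω₂ = √(μ/r₂³) = 3.5272×10^-5 rad/s.
Angle swept by the target during transfer: ω₂·t = 1.3288 rad = 76.13°.
The communications satellite traverses 180° on the transfer ellipse, so the target must lead by 180° − 76.13° = 103.9°.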